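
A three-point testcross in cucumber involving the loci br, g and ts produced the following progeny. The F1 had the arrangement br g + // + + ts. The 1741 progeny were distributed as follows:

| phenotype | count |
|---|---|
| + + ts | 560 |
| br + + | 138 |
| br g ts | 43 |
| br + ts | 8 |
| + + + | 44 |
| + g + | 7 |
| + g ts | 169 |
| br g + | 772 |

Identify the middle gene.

br

The two rarest classes, + g + and br + ts, are the double crossovers. Comparing them with the parentals, only the br allele has switched, so br is the middle locus and the order is g – br – ts.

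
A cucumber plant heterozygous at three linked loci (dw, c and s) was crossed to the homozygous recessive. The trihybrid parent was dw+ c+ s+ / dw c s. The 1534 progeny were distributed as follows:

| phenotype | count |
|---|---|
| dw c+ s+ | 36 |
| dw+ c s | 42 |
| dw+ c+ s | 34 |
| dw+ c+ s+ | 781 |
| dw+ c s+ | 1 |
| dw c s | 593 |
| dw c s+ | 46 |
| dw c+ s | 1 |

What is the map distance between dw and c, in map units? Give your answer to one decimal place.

The two rarest classes, dw+ c s+ and dw c+ s, are the double crossovers. Comparing them with the parentals, only the c allele has switched, so c is the middle locus and the order is dw – c – s.
Crossovers in the dw–c interval produce the single-crossover classes dw c+ s+ and dw+ c s (36 + 42 = 78) plus the double crossovers (2).
RF(dw–c) = (78 + 2) / 1534 = 80/1534 = 0.0522 → 5.2 map units.

5.2 map units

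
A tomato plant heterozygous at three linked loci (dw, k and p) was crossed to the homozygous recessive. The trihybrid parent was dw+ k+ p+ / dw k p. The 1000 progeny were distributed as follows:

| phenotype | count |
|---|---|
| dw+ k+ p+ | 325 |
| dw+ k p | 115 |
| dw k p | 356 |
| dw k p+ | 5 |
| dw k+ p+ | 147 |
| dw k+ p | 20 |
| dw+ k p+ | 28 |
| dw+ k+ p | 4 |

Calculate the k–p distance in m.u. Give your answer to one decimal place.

The two rarest classes, dw+ k+ p and dw k p+, are the double crossovers. Comparing them with the parentals, only the p allele has switched, so p is the middle locus and the order is k – p – dw.
Crossovers in the k–p interval produce the single-crossover classes dw+ k p+ and dw k+ p (28 + 20 = 48) plus the double crossovers (9).
RF(k–p) = (48 + 9) / 1000 = 57/1000 = 0.0570 → 5.7 m.u.

5.7 m.u.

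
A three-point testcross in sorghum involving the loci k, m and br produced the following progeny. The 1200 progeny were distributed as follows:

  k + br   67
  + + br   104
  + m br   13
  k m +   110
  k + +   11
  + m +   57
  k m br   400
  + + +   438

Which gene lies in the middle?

k

The two most frequent reciprocal classes, + + + and k m br, are the parental types, so the F1 was + + + / k m br.
The two rarest classes, k + + and + m br, are the double crossovers. Comparing them with the parentals, only the k allele has switched, so k is the middle locus and the order is br – k – m.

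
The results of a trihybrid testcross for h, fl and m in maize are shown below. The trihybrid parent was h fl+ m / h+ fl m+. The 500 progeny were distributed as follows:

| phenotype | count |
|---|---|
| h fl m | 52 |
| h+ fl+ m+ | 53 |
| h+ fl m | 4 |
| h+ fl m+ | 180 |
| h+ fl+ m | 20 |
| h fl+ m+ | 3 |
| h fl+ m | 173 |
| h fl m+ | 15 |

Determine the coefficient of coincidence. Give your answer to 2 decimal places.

The two rarest classes, h fl+ m+ and h+ fl m, are the double crossovers. Comparing them with the parentals, only the m allele has switched, so m is the middle locus and the order is h – m – fl.
h–m: (35 + 7)/500 = 0.0840; m–fl: (105 + 7)/500 = 0.2240.
Expected DCO frequency = 0.0840 × 0.2240 ≈ 0.01882; observed = 7/500 ≈ 0.01400.
Coefficient of coincidence = 0.01400/0.01882 ≈ 0.74.

0.74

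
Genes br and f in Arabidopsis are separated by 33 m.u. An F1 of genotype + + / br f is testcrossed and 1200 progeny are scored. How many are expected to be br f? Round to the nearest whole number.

402

A map distance of 33 m.u. corresponds to a recombination frequency of 0.330.
The F1 is + + / br f, so br f is a parental gamete class with expected frequency (1 − r)/2 = 0.670/2 = 0.3350.
Expected number = 0.3350 × 1200 = 402.00 ≈ 402.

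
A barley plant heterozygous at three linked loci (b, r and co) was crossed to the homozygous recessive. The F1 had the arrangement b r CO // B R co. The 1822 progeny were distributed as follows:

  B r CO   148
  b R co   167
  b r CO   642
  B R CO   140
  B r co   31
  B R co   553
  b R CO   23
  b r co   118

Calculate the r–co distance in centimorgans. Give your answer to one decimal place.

17.1 centimorgans

The two rarest classes, b R CO and B r co, are the double crossovers. Comparing them with the parentals, only the r allele has switched, so r is the middle locus and the order is b – r – co.
Crossovers in the r–co interval produce the single-crossover classes b r co and B R CO (118 + 140 = 258) plus the double crossovers (54).
RF(r–co) = (258 + 54) / 1822 = 312/1822 = 0.1712 → 17.1 centimorgans.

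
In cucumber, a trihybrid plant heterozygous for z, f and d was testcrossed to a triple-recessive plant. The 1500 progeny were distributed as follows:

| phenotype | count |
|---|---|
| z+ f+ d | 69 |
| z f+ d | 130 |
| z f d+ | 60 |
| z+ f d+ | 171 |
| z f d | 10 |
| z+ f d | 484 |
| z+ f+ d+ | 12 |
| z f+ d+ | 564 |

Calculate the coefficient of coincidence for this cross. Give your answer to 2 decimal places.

The two most frequent reciprocal classes, z f+ d+ and z+ f d, are the parental types, so the F1 was z f+ d+ / z+ f d.
The two rarest classes, z+ f+ d+ and z f d, are the double crossovers. Comparing them with the parentals, only the z allele has switched, so z is the middle locus and the order is f – z – d.
f–z: (129 + 22)/1500 = 0.1007; z–d: (301 + 22)/1500 = 0.2153.
Expected DCO frequency = 0.1007 × 0.2153 ≈ 0.02168; observed = 22/1500 ≈ 0.01467.
Coefficient of coincidence = 0.01467/0.02168 ≈ 0.68.

0.68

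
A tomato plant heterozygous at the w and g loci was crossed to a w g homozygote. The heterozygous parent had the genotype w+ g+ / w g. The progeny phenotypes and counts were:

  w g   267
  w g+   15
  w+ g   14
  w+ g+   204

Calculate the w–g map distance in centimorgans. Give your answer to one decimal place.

5.8 centimorgans

The recombinant classes are w+ g and w g+: 14 + 15 = 29.
Recombination frequency = 29/500 = 0.0580 ≈ 5.8%, i.e. 5.8 centimorgans.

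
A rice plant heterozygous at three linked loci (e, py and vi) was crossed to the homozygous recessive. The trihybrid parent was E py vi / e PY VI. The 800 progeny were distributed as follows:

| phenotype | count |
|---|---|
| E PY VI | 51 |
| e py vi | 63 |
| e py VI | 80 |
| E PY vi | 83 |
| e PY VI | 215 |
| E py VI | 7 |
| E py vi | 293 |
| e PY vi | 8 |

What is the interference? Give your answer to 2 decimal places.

0.48

The two rarest classes, E py VI and e PY vi, are the double crossovers. Comparing them with the parentals, only the vi allele has switched, so vi is the middle locus and the order is py – vi – e.
py–vi: (163 + 15)/800 = 0.2225; vi–e: (114 + 15)/800 = 0.1613.
Expected DCO frequency = 0.2225 × 0.1613 ≈ 0.03589; observed = 15/800 ≈ 0.01875.
Coefficient of coincidence = 0.01875/0.03589 ≈ 0.52; interference = 1 − 0.52 = 0.48.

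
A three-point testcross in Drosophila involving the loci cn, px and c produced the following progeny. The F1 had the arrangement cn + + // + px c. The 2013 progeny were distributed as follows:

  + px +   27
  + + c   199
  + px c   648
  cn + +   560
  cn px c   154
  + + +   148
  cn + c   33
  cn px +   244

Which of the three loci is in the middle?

c

The two rarest classes, cn + c and + px +, are the double crossovers. Comparing them with the parentals, only the c allele has switched, so c is the middle locus and the order is px – c – cn.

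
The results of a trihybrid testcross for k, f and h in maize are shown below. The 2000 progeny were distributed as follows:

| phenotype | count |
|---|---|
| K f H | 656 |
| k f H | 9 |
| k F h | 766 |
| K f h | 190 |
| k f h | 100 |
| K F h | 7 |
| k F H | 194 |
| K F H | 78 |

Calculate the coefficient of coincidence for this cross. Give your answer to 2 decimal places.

0.41

The two most frequent reciprocal classes, k F h and K f H, are the parental types, so the F1 was k F h / K f H.
The two rarest classes, K F h and k f H, are the double crossovers. Comparing them with the parentals, only the k allele has switched, so k is the middle locus and the order is h – k – f.
h–k: (384 + 16)/2000 = 0.2000; k–f: (178 + 16)/2000 = 0.0970.
Expected DCO frequency = 0.2000 × 0.0970 ≈ 0.01940; observed = 16/2000 ≈ 0.00800.
Coefficient of coincidence = 0.00800/0.01940 ≈ 0.41.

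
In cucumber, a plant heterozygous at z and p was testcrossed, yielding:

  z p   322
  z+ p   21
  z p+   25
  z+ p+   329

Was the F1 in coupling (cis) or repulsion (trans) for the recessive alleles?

cis

The two most frequent classes are z+ p+ (329) and z p (322); these are the parental (non-recombinant) types.
So the F1 carried z+ p+ on one chromosome and z p on the other — the recessive alleles are on the same chromosome (cis / coupling).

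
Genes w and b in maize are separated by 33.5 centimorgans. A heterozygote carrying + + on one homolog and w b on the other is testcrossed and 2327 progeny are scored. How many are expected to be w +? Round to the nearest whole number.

390

A map distance of 33.5 centimorgans corresponds to a recombination frequency of 0.335.
The F1 is + + / w b, so w + is a recombinant gamete class with expected frequency r/2 = 0.335/2 = 0.1675.
Expected number = 0.1675 × 2327 = 389.77 ≈ 390.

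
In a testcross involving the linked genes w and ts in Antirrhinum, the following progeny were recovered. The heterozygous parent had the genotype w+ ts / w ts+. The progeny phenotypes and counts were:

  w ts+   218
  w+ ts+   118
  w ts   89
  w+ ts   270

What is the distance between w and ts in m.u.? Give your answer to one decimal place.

The recombinant classes are w+ ts+ and w ts: 118 + 89 = 207.
Recombination frequency = 207/695 = 0.2978 ≈ 29.8%, i.e. 29.8 m.u.

29.8 m.u.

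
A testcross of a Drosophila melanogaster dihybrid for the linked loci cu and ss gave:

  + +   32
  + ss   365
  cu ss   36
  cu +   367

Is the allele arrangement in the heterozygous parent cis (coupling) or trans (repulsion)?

The two most frequent classes are + ss (365) and cu + (367); these are the parental (non-recombinant) types.
So the F1 carried + ss on one chromosome and cu + on the other — the recessive alleles are on opposite chromosomes (trans / repulsion).

trans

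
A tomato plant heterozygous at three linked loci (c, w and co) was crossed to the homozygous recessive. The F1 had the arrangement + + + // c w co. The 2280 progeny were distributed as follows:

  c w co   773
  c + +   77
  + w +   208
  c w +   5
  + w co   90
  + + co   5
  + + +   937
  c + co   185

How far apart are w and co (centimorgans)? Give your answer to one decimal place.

The two rarest classes, + + co and c w +, are the double crossovers. Comparing them with the parentals, only the co allele has switched, so co is the middle locus and the order is c – co – w.
Crossovers in the co–w interval produce the single-crossover classes + w + and c + co (208 + 185 = 393) plus the double crossovers (10).
RF(co–w) = (393 + 10) / 2280 = 403/2280 = 0.1768 → 17.7 centimorgans.

17.7 centimorgans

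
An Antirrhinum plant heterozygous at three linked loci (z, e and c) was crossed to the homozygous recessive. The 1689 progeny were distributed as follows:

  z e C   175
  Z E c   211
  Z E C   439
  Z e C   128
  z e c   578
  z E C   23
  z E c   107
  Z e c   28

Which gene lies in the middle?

The two most frequent reciprocal classes, z e c and Z E C, are the parental types, so the F1 was z e c / Z E C.
The two rarest classes, Z e c and z E C, are the double crossovers. Comparing them with the parentals, only the z allele has switched, so z is the middle locus and the order is e – z – c.

z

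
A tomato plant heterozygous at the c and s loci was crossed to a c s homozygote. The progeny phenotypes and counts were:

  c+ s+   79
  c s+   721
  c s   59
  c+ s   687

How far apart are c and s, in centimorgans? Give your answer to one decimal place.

The two most frequent classes, c+ s (687) and c s+ (721), are the parental types, so the F1 was c+ s / c s+.
The recombinant classes are c+ s+ and c s: 79 + 59 = 138.
Recombination frequency = 138/1546 = 0.0893 ≈ 8.9%, i.e. 8.9 centimorgans.

8.9 centimorgans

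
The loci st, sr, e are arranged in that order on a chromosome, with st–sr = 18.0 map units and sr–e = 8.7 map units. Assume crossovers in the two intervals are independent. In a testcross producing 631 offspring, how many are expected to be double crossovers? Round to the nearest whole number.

Map distances give recombination frequencies of 0.180 and 0.087 for the two intervals.
With no interference, expected double-crossover frequency = 0.180 × 0.087 = 0.01566.
Expected number = 0.01566 × 631 = 9.88 ≈ 10.

10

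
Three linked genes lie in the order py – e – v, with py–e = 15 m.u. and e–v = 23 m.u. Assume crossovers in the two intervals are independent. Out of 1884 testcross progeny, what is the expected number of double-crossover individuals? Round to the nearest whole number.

65

Map distances give recombination frequencies of 0.150 and 0.230 for the two intervals.
With no interference, expected double-crossover frequency = 0.150 × 0.230 = 0.03450.
Expected number = 0.03450 × 1884 = 65.00 ≈ 65.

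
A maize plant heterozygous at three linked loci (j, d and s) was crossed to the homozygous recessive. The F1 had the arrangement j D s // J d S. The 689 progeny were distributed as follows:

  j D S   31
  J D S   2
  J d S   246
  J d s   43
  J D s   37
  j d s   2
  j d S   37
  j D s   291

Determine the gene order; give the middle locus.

The two rarest classes, j d s and J D S, are the double crossovers. Comparing them with the parentals, only the d allele has switched, so d is the middle locus and the order is j – d – s.

d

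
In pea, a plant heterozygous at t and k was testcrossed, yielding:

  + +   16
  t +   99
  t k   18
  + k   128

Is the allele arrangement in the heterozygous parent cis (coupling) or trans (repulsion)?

trans

The two most frequent classes are + k (128) and t + (99); these are the parental (non-recombinant) types.
So the F1 carried + k on one chromosome and t + on the other — the recessive alleles are on opposite chromosomes (trans / repulsion).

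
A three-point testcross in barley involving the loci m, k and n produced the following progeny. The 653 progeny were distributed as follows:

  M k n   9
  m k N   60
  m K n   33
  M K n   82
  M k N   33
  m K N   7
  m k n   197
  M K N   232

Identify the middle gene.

m

The two most frequent reciprocal classes, m k n and M K N, are the parental types, so the F1 was m k n / M K N.
The two rarest classes, M k n and m K N, are the double crossovers. Comparing them with the parentals, only the m allele has switched, so m is the middle locus and the order is k – m – n.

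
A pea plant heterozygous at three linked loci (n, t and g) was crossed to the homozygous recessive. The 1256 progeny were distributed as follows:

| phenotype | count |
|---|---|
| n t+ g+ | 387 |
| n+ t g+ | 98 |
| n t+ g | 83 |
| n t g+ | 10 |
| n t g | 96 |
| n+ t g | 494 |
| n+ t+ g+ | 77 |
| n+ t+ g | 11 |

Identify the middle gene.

t

The two most frequent reciprocal classes, n+ t g and n t+ g+, are the parental types, so the F1 was n+ t g / n t+ g+.
The two rarest classes, n+ t+ g and n t g+, are the double crossovers. Comparing them with the parentals, only the t allele has switched, so t is the middle locus and the order is n – t – g.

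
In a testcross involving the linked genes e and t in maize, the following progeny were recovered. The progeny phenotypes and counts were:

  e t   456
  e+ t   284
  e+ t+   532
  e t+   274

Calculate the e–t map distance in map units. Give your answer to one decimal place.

The two most frequent classes, e+ t+ (532) and e t (456), are the parental types, so the F1 was e+ t+ / e t.
The recombinant classes are e+ t and e t+: 284 + 274 = 558.
Recombination frequency = 558/1546 = 0.3609 ≈ 36.1%, i.e. 36.1 map units.

36.1 map units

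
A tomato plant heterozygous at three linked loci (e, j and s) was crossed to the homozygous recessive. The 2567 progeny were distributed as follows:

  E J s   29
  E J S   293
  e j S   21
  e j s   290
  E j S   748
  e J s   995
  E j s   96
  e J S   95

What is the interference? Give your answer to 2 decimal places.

0.16

The two most frequent reciprocal classes, E j S and e J s, are the parental types, so the F1 was E j S / e J s.
The two rarest classes, e j S and E J s, are the double crossovers. Comparing them with the parentals, only the e allele has switched, so e is the middle locus and the order is j – e – s.
j–e: (583 + 50)/2567 = 0.2466; e–s: (191 + 50)/2567 = 0.0939.
Expected DCO frequency = 0.2466 × 0.0939 ≈ 0.02316; observed = 50/2567 ≈ 0.01948.
Coefficient of coincidence = 0.01948/0.02316 ≈ 0.84; interference = 1 − 0.84 = 0.16.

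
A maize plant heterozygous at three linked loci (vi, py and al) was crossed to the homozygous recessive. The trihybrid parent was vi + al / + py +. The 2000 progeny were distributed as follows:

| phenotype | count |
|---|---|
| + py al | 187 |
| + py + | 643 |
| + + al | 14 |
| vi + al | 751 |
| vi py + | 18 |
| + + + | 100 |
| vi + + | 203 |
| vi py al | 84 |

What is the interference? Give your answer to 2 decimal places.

The two rarest classes, + + al and vi py +, are the double crossovers. Comparing them with the parentals, only the vi allele has switched, so vi is the middle locus and the order is al – vi – py.
al–vi: (390 + 32)/2000 = 0.2110; vi–py: (184 + 32)/2000 = 0.1080.
Expected DCO frequency = 0.2110 × 0.1080 ≈ 0.02279; observed = 32/2000 ≈ 0.01600.
Coefficient of coincidence = 0.01600/0.02279 ≈ 0.70; interference = 1 − 0.70 = 0.30.

0.30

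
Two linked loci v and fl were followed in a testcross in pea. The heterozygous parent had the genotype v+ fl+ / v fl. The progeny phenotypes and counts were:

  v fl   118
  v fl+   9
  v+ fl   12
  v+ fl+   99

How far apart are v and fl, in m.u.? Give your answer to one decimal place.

The recombinant classes are v+ fl and v fl+: 12 + 9 = 21.
Recombination frequency = 21/238 = 0.0882 ≈ 8.8%, i.e. 8.8 m.u.

8.8 m.u.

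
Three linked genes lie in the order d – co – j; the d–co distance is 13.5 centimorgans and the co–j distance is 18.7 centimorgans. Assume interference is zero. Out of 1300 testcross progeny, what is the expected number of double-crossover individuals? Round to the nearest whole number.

33

Map distances give recombination frequencies of 0.135 and 0.187 for the two intervals.
With no interference, expected double-crossover frequency = 0.135 × 0.187 = 0.02525.
Expected number = 0.02525 × 1300 = 32.82 ≈ 33.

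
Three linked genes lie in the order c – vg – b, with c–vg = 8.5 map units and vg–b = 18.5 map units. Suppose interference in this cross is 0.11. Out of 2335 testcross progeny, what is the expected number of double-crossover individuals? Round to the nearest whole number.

Map distances give recombination frequencies of 0.085 and 0.185 for the two intervals.
With interference 0.11 (so coincidence = 0.89), expected double-crossover frequency = 0.085 × 0.185 × 0.89 = 0.01400.
Expected number = 0.01400 × 2335 = 32.68 ≈ 33.

33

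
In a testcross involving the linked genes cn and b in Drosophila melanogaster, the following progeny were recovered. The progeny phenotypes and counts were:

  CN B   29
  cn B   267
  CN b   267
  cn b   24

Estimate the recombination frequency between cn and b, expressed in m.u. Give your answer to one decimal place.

9.0 m.u.

The two most frequent classes, CN b (267) and cn B (267), are the parental types, so the F1 was CN b / cn B.
The recombinant classes are CN B and cn b: 29 + 24 = 53.
Recombination frequency = 53/587 = 0.0903 ≈ 9.0%, i.e. 9.0 m.u.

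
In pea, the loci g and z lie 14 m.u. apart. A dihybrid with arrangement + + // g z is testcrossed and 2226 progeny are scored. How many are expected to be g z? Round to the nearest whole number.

A map distance of 14 m.u. corresponds to a recombination frequency of 0.140.
The F1 is + + / g z, so g z is a parental gamete class with expected frequency (1 − r)/2 = 0.860/2 = 0.4300.
Expected number = 0.4300 × 2226 = 957.18 ≈ 957.

957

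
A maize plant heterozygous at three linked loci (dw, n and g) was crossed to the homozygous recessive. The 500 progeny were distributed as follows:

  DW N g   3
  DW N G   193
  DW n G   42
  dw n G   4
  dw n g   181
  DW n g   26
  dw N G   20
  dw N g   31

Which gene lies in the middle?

The two most frequent reciprocal classes, DW N G and dw n g, are the parental types, so the F1 was DW N G / dw n g.
The two rarest classes, DW N g and dw n G, are the double crossovers. Comparing them with the parentals, only the g allele has switched, so g is the middle locus and the order is dw – g – n.

g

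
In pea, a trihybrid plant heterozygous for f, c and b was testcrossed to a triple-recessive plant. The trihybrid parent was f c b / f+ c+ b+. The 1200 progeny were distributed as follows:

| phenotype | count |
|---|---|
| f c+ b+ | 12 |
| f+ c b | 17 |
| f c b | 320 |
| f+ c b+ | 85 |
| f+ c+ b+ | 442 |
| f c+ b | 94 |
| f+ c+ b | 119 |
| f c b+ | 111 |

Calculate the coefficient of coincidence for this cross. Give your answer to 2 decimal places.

The two rarest classes, f+ c b and f c+ b+, are the double crossovers. Comparing them with the parentals, only the f allele has switched, so f is the middle locus and the order is c – f – b.
c–f: (179 + 29)/1200 = 0.1733; f–b: (230 + 29)/1200 = 0.2158.
Expected DCO frequency = 0.1733 × 0.2158 ≈ 0.03740; observed = 29/1200 ≈ 0.02417.
Coefficient of coincidence = 0.02417/0.03740 ≈ 0.65.

0.65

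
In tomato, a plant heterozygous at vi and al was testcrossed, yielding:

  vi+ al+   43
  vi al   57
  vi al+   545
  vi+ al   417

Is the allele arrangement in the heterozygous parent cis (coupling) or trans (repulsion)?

trans

The two most frequent classes are vi+ al (417) and vi al+ (545); these are the parental (non-recombinant) types.
So the F1 carried vi+ al on one chromosome and vi al+ on the other — the recessive alleles are on opposite chromosomes (trans / repulsion).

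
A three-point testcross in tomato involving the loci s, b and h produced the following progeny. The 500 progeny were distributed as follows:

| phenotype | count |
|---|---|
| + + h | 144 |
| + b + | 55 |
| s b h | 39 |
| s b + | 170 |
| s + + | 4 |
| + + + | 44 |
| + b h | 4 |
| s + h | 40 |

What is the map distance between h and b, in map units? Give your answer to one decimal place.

18.2 map units

The two most frequent reciprocal classes, + + h and s b +, are the parental types, so the F1 was + + h / s b +.
The two rarest classes, + b h and s + +, are the double crossovers. Comparing them with the parentals, only the b allele has switched, so b is the middle locus and the order is h – b – s.
Crossovers in the h–b interval produce the single-crossover classes + + + and s b h (44 + 39 = 83) plus the double crossovers (8).
RF(h–b) = (83 + 8) / 500 = 91/500 = 0.1820 → 18.2 map units.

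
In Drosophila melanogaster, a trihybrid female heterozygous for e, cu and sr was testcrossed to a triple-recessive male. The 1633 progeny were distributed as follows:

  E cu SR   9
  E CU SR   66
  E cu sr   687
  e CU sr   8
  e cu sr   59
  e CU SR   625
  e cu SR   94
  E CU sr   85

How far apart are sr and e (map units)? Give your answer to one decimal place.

The two most frequent reciprocal classes, E cu sr and e CU SR, are the parental types, so the F1 was E cu sr / e CU SR.
The two rarest classes, E cu SR and e CU sr, are the double crossovers. Comparing them with the parentals, only the sr allele has switched, so sr is the middle locus and the order is cu – sr – e.
Crossovers in the sr–e interval produce the single-crossover classes e cu sr and E CU SR (59 + 66 = 125) plus the double crossovers (17).
RF(sr–e) = (125 + 17) / 1633 = 142/1633 = 0.0870 → 8.7 map units.

8.7 map units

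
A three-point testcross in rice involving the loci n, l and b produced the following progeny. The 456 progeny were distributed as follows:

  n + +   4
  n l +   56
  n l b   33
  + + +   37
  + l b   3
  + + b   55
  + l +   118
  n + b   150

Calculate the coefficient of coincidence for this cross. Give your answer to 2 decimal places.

0.35

The two most frequent reciprocal classes, n + b and + l +, are the parental types, so the F1 was n + b / + l +.
The two rarest classes, n + + and + l b, are the double crossovers. Comparing them with the parentals, only the b allele has switched, so b is the middle locus and the order is n – b – l.
n–b: (111 + 7)/456 = 0.2588; b–l: (70 + 7)/456 = 0.1689.
Expected DCO frequency = 0.2588 × 0.1689 ≈ 0.04371; observed = 7/456 ≈ 0.01535.
Coefficient of coincidence = 0.01535/0.04371 ≈ 0.35.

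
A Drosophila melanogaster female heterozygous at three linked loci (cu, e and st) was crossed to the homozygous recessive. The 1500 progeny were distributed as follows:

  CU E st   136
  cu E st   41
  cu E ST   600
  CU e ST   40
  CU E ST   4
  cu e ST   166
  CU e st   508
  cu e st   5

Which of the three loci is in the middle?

The two most frequent reciprocal classes, CU e st and cu E ST, are the parental types, so the F1 was CU e st / cu E ST.
The two rarest classes, cu e st and CU E ST, are the double crossovers. Comparing them with the parentals, only the cu allele has switched, so cu is the middle locus and the order is st – cu – e.

cu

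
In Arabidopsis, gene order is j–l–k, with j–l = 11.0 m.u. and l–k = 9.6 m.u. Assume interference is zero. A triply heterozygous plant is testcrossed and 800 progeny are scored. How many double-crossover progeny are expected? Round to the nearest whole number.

Map distances give recombination frequencies of 0.110 and 0.096 for the two intervals.
With no interference, expected double-crossover frequency = 0.110 × 0.096 = 0.01056.
Expected number = 0.01056 × 800 = 8.45 ≈ 8.

8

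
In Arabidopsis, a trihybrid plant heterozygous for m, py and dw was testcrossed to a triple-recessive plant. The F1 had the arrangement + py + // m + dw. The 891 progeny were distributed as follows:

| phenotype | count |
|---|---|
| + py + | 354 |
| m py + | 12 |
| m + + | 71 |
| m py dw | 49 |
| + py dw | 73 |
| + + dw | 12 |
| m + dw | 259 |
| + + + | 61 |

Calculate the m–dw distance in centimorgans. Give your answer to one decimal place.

The two rarest classes, m py + and + + dw, are the double crossovers. Comparing them with the parentals, only the m allele has switched, so m is the middle locus and the order is dw – m – py.
Crossovers in the dw–m interval produce the single-crossover classes + py dw and m + + (73 + 71 = 144) plus the double crossovers (24).
RF(dw–m) = (144 + 24) / 891 = 168/891 = 0.1886 → 18.9 centimorgans.

18.9 centimorgans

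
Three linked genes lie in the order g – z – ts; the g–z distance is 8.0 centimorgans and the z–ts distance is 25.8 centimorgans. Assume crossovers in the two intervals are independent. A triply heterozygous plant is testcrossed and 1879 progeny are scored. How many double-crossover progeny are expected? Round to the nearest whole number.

39

Map distances give recombination frequencies of 0.080 and 0.258 for the two intervals.
With no interference, expected double-crossover frequency = 0.080 × 0.258 = 0.02064.
Expected number = 0.02064 × 1879 = 38.78 ≈ 39.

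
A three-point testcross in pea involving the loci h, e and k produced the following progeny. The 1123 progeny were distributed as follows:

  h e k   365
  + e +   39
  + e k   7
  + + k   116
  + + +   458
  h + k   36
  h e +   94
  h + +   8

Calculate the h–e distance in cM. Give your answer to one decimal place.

The two most frequent reciprocal classes, h e k and + + +, are the parental types, so the F1 was h e k / + + +.
The two rarest classes, + e k and h + +, are the double crossovers. Comparing them with the parentals, only the h allele has switched, so h is the middle locus and the order is k – h – e.
Crossovers in the h–e interval produce the single-crossover classes h + k and + e + (36 + 39 = 75) plus the double crossovers (15).
RF(h–e) = (75 + 15) / 1123 = 90/1123 = 0.0801 → 8.0 cM.

8.0 cM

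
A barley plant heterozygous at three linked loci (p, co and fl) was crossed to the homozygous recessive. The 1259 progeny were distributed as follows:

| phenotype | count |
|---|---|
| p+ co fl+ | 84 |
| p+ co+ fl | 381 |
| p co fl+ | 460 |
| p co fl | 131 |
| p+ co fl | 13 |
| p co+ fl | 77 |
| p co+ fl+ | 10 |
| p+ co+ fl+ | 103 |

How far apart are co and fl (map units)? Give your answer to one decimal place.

The two most frequent reciprocal classes, p co fl+ and p+ co+ fl, are the parental types, so the F1 was p co fl+ / p+ co+ fl.
The two rarest classes, p co+ fl+ and p+ co fl, are the double crossovers. Comparing them with the parentals, only the co allele has switched, so co is the middle locus and the order is p – co – fl.
Crossovers in the co–fl interval produce the single-crossover classes p co fl and p+ co+ fl+ (131 + 103 = 234) plus the double crossovers (23).
RF(co–fl) = (234 + 23) / 1259 = 257/1259 = 0.2041 → 20.4 map units.

20.4 map units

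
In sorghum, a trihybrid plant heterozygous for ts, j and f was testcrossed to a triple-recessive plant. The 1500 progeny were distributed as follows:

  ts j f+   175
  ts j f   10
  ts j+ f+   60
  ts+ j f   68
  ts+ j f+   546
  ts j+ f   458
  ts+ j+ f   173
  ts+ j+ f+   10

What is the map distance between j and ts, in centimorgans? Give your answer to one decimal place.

The two most frequent reciprocal classes, ts j+ f and ts+ j f+, are the parental types, so the F1 was ts j+ f / ts+ j f+.
The two rarest classes, ts j f and ts+ j+ f+, are the double crossovers. Comparing them with the parentals, only the j allele has switched, so j is the middle locus and the order is f – j – ts.
Crossovers in the j–ts interval produce the single-crossover classes ts+ j+ f and ts j f+ (173 + 175 = 348) plus the double crossovers (20).
RF(j–ts) = (348 + 20) / 1500 = 368/1500 = 0.2453 → 24.5 centimorgans.

24.5 centimorgans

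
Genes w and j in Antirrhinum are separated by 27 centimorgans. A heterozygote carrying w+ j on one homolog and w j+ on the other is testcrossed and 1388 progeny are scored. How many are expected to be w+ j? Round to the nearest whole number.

507

A map distance of 27 centimorgans corresponds to a recombination frequency of 0.270.
The F1 is w+ j / w j+, so w+ j is a parental gamete class with expected frequency (1 − r)/2 = 0.730/2 = 0.3650.
Expected number = 0.3650 × 1388 = 506.62 ≈ 507.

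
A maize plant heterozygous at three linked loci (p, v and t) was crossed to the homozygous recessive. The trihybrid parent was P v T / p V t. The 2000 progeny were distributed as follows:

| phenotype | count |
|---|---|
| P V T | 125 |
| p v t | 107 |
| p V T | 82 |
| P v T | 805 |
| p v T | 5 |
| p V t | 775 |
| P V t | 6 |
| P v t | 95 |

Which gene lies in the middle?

p

The two rarest classes, p v T and P V t, are the double crossovers. Comparing them with the parentals, only the p allele has switched, so p is the middle locus and the order is v – p – t.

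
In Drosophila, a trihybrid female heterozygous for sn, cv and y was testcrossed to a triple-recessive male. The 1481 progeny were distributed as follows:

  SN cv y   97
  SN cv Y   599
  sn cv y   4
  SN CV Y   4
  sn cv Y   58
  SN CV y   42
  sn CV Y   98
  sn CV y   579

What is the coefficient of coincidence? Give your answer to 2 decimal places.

The two most frequent reciprocal classes, SN cv Y and sn CV y, are the parental types, so the F1 was SN cv Y / sn CV y.
The two rarest classes, SN CV Y and sn cv y, are the double crossovers. Comparing them with the parentals, only the cv allele has switched, so cv is the middle locus and the order is y – cv – sn.
y–cv: (195 + 8)/1481 = 0.1371; cv–sn: (100 + 8)/1481 = 0.0729.
Expected DCO frequency = 0.1371 × 0.0729 ≈ 0.00999; observed = 8/1481 ≈ 0.00540.
Coefficient of coincidence = 0.00540/0.00999 ≈ 0.54.

0.54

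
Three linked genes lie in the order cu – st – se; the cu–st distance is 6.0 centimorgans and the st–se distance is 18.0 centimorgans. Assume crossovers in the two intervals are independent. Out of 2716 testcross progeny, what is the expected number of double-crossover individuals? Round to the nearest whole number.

Map distances give recombination frequencies of 0.060 and 0.180 for the two intervals.
With no interference, expected double-crossover frequency = 0.060 × 0.180 = 0.01080.
Expected number = 0.01080 × 2716 = 29.33 ≈ 29.

29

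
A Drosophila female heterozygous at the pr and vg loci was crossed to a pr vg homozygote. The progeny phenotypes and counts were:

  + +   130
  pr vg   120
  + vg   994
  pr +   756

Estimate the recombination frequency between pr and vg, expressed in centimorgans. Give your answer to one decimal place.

12.5 centimorgans

The two most frequent classes, + vg (994) and pr + (756), are the parental types, so the F1 was + vg / pr +.
The recombinant classes are + + and pr vg: 130 + 120 = 250.
Recombination frequency = 250/2000 = 0.1250 ≈ 12.5%, i.e. 12.5 centimorgans.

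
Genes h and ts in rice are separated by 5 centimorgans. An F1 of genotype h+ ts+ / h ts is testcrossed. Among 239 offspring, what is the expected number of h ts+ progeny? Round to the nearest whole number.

A map distance of 5 centimorgans corresponds to a recombination frequency of 0.050.
The F1 is h+ ts+ / h ts, so h ts+ is a recombinant gamete class with expected frequency r/2 = 0.050/2 = 0.0250.
Expected number = 0.0250 × 239 = 5.98 ≈ 6.

6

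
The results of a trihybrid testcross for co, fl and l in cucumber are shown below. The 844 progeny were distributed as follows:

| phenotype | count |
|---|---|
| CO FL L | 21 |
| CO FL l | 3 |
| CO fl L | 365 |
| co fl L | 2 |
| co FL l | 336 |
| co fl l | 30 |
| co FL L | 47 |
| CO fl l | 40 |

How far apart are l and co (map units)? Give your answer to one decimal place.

The two most frequent reciprocal classes, CO fl L and co FL l, are the parental types, so the F1 was CO fl L / co FL l.
The two rarest classes, co fl L and CO FL l, are the double crossovers. Comparing them with the parentals, only the co allele has switched, so co is the middle locus and the order is fl – co – l.
Crossovers in the co–l interval produce the single-crossover classes CO fl l and co FL L (40 + 47 = 87) plus the double crossovers (5).
RF(co–l) = (87 + 5) / 844 = 92/844 = 0.1090 → 10.9 map units.

10.9 map units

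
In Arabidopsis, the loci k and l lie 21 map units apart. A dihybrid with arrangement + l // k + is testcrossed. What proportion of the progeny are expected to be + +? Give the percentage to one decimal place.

A map distance of 21 map units corresponds to a recombination frequency of 0.210.
The F1 is + l / k +, so + + is a recombinant gamete class with expected frequency r/2 = 0.210/2 = 0.1050.
That is 0.1050 = 10.5% of the progeny.

10.5%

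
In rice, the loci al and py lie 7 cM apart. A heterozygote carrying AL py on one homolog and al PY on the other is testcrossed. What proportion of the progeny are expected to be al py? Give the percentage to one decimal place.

3.5%

A map distance of 7 cM corresponds to a recombination frequency of 0.070.
The F1 is AL py / al PY, so al py is a recombinant gamete class with expected frequency r/2 = 0.070/2 = 0.0350.
That is 0.0350 = 3.5% of the progeny.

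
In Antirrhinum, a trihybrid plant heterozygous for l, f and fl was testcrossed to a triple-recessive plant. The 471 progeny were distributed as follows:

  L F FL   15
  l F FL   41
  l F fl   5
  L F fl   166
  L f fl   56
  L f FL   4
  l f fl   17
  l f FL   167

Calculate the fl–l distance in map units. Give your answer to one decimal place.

8.7 map units

The two most frequent reciprocal classes, L F fl and l f FL, are the parental types, so the F1 was L F fl / l f FL.
The two rarest classes, l F fl and L f FL, are the double crossovers. Comparing them with the parentals, only the l allele has switched, so l is the middle locus and the order is fl – l – f.
Crossovers in the fl–l interval produce the single-crossover classes L F FL and l f fl (15 + 17 = 32) plus the double crossovers (9).
RF(fl–l) = (32 + 9) / 471 = 41/471 = 0.0870 → 8.7 map units.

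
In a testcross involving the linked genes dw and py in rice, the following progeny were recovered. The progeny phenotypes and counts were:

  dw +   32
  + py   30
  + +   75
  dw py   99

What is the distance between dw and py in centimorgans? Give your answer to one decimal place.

The two most frequent classes, + + (75) and dw py (99), are the parental types, so the F1 was + + / dw py.
The recombinant classes are + py and dw +: 30 + 32 = 62.
Recombination frequency = 62/236 = 0.2627 ≈ 26.3%, i.e. 26.3 centimorgans.

26.3 centimorgans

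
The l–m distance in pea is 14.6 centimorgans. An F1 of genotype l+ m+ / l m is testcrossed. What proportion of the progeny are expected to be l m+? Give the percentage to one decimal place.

A map distance of 14.6 centimorgans corresponds to a recombination frequency of 0.146.
The F1 is l+ m+ / l m, so l m+ is a recombinant gamete class with expected frequency r/2 = 0.146/2 = 0.0730.
That is 0.0730 = 7.3% of the progeny.

7.3%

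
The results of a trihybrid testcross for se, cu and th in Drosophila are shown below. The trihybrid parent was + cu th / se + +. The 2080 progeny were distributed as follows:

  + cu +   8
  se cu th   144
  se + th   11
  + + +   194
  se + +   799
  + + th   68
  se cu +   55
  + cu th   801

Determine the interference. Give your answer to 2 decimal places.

0.22

The two rarest classes, + cu + and se + th, are the double crossovers. Comparing them with the parentals, only the th allele has switched, so th is the middle locus and the order is se – th – cu.
se–th: (338 + 19)/2080 = 0.1716; th–cu: (123 + 19)/2080 = 0.0683.
Expected DCO frequency = 0.1716 × 0.0683 ≈ 0.01172; observed = 19/2080 ≈ 0.00913.
Coefficient of coincidence = 0.00913/0.01172 ≈ 0.78; interference = 1 − 0.78 = 0.22.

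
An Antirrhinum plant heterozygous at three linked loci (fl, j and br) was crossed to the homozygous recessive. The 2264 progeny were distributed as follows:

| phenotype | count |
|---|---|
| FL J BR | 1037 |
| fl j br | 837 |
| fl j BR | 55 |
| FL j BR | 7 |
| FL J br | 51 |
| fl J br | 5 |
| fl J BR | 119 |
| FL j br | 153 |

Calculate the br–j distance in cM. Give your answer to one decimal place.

5.2 cM

The two most frequent reciprocal classes, FL J BR and fl j br, are the parental types, so the F1 was FL J BR / fl j br.
The two rarest classes, FL j BR and fl J br, are the double crossovers. Comparing them with the parentals, only the j allele has switched, so j is the middle locus and the order is fl – j – br.
Crossovers in the j–br interval produce the single-crossover classes FL J br and fl j BR (51 + 55 = 106) plus the double crossovers (12).
RF(j–br) = (106 + 12) / 2264 = 118/2264 = 0.0521 → 5.2 cM.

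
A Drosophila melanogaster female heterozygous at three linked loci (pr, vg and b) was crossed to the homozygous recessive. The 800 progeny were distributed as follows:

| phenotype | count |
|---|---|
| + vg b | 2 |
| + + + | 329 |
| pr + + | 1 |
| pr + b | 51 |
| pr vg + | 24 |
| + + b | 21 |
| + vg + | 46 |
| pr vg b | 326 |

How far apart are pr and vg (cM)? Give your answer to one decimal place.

12.5 cM

The two most frequent reciprocal classes, + + + and pr vg b, are the parental types, so the F1 was + + + / pr vg b.
The two rarest classes, pr + + and + vg b, are the double crossovers. Comparing them with the parentals, only the pr allele has switched, so pr is the middle locus and the order is b – pr – vg.
Crossovers in the pr–vg interval produce the single-crossover classes + vg + and pr + b (46 + 51 = 97) plus the double crossovers (3).
RF(pr–vg) = (97 + 3) / 800 = 100/800 = 0.1250 → 12.5 cM.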